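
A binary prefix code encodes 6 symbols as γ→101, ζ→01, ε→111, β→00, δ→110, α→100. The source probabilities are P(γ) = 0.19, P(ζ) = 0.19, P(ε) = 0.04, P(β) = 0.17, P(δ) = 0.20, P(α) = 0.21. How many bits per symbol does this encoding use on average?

L̄ = Σ pᵢ·ℓᵢ = 0.19·3 + 0.19·2 + 0.04·3 + 0.17·2 + 0.20·3 + 0.21·3 = 2.64 bits/symbol.

2.64 bits/symbol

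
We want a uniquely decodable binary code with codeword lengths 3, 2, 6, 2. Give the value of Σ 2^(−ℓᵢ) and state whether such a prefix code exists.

With common denominator 2^6 = 64: Σ 2^(−ℓᵢ) = 8/64 + 16/64 + 1/64 + 16/64 = 41/64 = 0.640625.
Kraft's inequality requires Σ ≤ 1; here Σ = 0.640625 ≤ 1, so such a prefix code exists.

0.640625; yes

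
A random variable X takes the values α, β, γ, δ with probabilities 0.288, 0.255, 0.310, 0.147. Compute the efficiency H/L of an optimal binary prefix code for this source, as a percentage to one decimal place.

Entropy H = −Σ p log₂ p ≈ 1.9503 bits.
Huffman merges: 147/1000+51/200→201/500; 36/125+31/100→299/500; 201/500+299/500→1. L = 2 ≈ 2.0000.
Efficiency = H/L = 1.9503/2.0000 = 97.5%.

97.5%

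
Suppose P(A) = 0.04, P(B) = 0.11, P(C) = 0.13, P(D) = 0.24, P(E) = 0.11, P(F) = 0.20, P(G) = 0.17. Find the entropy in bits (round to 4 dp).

2.6621 bits

H = −Σ pᵢ log₂ pᵢ.
−0.04·log₂(0.04) = 0.1858
−0.11·log₂(0.11) = 0.3503
−0.13·log₂(0.13) = 0.3826
−0.24·log₂(0.24) = 0.4941
−0.11·log₂(0.11) = 0.3503
−0.20·log₂(0.20) = 0.4644
−0.17·log₂(0.17) = 0.4346
Sum ≈ 2.6621 → 2.6621 bits.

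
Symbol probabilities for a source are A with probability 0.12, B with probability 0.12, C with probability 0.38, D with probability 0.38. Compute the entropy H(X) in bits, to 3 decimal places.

H = −Σ pᵢ log₂ pᵢ.
−0.12·log₂(0.12) = 0.3671
−0.12·log₂(0.12) = 0.3671
−0.38·log₂(0.38) = 0.5305
−0.38·log₂(0.38) = 0.5305
Sum ≈ 1.7950 → 1.795 bits.

1.795 bits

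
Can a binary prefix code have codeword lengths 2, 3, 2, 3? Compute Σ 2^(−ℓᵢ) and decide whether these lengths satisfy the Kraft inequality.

0.75; yes

With common denominator 2^3 = 8: Σ 2^(−ℓᵢ) = 2/8 + 1/8 + 2/8 + 1/8 = 6/8 = 0.75.
Kraft's inequality requires Σ ≤ 1; here Σ = 0.75 ≤ 1, so such a prefix code exists.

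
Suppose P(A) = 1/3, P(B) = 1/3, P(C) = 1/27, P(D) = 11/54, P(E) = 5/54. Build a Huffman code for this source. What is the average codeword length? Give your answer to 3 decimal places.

Repeatedly combine the two least-probable nodes; the expected code length is the sum of the merged weights.
merge 1/27 + 5/54 → 7/54
merge 7/54 + 11/54 → 1/3
merge 1/3 + 1/3 → 2/3
merge 1/3 + 2/3 → 1
L = 7/54 + 1/3 + 2/3 + 1 = 115/54 ≈ 2.130 bits/symbol.

2.130 bits/symbol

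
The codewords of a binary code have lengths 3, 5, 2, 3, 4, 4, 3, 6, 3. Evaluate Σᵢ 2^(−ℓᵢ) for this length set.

0.921875

With common denominator 2^6 = 64: Σ 2^(−ℓᵢ) = 8/64 + 2/64 + 16/64 + 8/64 + 4/64 + 4/64 + 8/64 + 1/64 + 8/64 = 59/64 = 0.921875.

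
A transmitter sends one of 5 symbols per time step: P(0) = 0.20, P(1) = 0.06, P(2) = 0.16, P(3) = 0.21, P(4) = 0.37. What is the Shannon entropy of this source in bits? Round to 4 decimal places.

H = −Σ pᵢ log₂ pᵢ.
−0.20·log₂(0.20) = 0.4644
−0.06·log₂(0.06) = 0.2435
−0.16·log₂(0.16) = 0.4230
−0.21·log₂(0.21) = 0.4728
−0.37·log₂(0.37) = 0.5307
Sum ≈ 2.1345 → 2.1345 bits.

2.1345 bits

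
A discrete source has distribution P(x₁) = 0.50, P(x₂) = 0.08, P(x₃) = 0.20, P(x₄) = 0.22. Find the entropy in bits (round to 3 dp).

H = −Σ pᵢ log₂ pᵢ.
−0.50·log₂(0.50) = 0.5000
−0.08·log₂(0.08) = 0.2915
−0.20·log₂(0.20) = 0.4644
−0.22·log₂(0.22) = 0.4806
Sum ≈ 1.7365 → 1.736 bits.

1.736 bits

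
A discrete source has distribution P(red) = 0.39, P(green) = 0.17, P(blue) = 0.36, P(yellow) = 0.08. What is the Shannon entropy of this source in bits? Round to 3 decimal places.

1.787 bits

H = −Σ pᵢ log₂ pᵢ.
−0.39·log₂(0.39) = 0.5298
−0.17·log₂(0.17) = 0.4346
−0.36·log₂(0.36) = 0.5306
−0.08·log₂(0.08) = 0.2915
Sum ≈ 1.7865 → 1.787 bits.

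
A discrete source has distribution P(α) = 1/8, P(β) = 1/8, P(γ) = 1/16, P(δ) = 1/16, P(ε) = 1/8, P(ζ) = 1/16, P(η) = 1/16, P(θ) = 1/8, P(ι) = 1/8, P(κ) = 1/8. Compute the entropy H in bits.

3.25 bits

Each probability is a power of 1/2, so log₂(1/p) is an integer.
H = Σ p·log₂(1/p) = 1/8·3 + 1/8·3 + 1/16·4 + 1/16·4 + 1/8·3 + 1/16·4 + 1/16·4 + 1/8·3 + 1/8·3 + 1/8·3 = 3.25 bits.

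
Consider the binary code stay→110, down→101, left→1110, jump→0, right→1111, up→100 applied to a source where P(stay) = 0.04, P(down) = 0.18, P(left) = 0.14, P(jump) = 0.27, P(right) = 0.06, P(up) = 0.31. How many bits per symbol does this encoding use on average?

L̄ = Σ pᵢ·ℓᵢ = 0.04·3 + 0.18·3 + 0.14·4 + 0.27·1 + 0.06·4 + 0.31·3 = 2.66 bits/symbol.

2.66 bits/symbol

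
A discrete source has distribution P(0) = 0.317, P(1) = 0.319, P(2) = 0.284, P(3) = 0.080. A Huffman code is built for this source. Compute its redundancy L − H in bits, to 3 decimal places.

0.141 bits

Entropy H = −Σ p log₂ p ≈ 1.8585 bits.
Huffman merges: 2/25+71/250→91/250; 317/1000+319/1000→159/250; 91/250+159/250→1. L = 2 ≈ 2.0000.
L − H = 2.0000 − 1.8585 = 0.141 bits.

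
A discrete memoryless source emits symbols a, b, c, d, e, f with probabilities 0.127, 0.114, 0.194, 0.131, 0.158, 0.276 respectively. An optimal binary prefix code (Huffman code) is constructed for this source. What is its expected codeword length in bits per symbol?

Repeatedly combine the two least-probable nodes; the expected code length is the sum of the merged weights.
merge 57/500 + 127/1000 → 241/1000
merge 131/1000 + 79/500 → 289/1000
merge 97/500 + 241/1000 → 87/200
merge 69/250 + 289/1000 → 113/200
merge 87/200 + 113/200 → 1
L = 241/1000 + 289/1000 + 87/200 + 113/200 + 1 = 253/100 = 2.53 bits/symbol.

2.53 bits/symbol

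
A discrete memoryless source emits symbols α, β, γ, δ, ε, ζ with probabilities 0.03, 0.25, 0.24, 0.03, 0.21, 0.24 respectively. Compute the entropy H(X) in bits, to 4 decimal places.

2.2646 bits

H = −Σ pᵢ log₂ pᵢ.
−0.03·log₂(0.03) = 0.1518
−0.25·log₂(0.25) = 0.5000
−0.24·log₂(0.24) = 0.4941
−0.03·log₂(0.03) = 0.1518
−0.21·log₂(0.21) = 0.4728
−0.24·log₂(0.24) = 0.4941
Sum ≈ 2.2646 → 2.2646 bits.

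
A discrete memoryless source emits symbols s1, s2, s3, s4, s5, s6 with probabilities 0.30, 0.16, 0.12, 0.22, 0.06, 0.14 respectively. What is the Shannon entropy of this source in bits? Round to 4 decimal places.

H = −Σ pᵢ log₂ pᵢ.
−0.30·log₂(0.30) = 0.5211
−0.16·log₂(0.16) = 0.4230
−0.12·log₂(0.12) = 0.3671
−0.22·log₂(0.22) = 0.4806
−0.06·log₂(0.06) = 0.2435
−0.14·log₂(0.14) = 0.3971
Sum ≈ 2.4324 → 2.4324 bits.

2.4324 bits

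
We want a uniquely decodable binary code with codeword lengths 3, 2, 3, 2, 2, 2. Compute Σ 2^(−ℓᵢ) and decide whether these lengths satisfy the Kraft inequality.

1.25; no

With common denominator 2^3 = 8: Σ 2^(−ℓᵢ) = 1/8 + 2/8 + 1/8 + 2/8 + 2/8 + 2/8 = 10/8 = 1.25.
Kraft's inequality requires Σ ≤ 1; here Σ = 1.25 > 1, so no such prefix code exists.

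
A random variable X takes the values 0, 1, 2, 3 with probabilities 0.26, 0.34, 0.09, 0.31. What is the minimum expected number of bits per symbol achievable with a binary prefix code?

Repeatedly combine the two least-probable nodes; the expected code length is the sum of the merged weights.
merge 9/100 + 13/50 → 7/20
merge 31/100 + 17/50 → 13/20
merge 7/20 + 13/20 → 1
L = 7/20 + 13/20 + 1 = 2 bits/symbol.

2 bits/symbol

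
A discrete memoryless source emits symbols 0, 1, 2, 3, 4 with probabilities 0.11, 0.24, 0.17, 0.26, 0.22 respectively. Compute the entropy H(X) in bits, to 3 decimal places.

H = −Σ pᵢ log₂ pᵢ.
−0.11·log₂(0.11) = 0.3503
−0.24·log₂(0.24) = 0.4941
−0.17·log₂(0.17) = 0.4346
−0.26·log₂(0.26) = 0.5053
−0.22·log₂(0.22) = 0.4806
Sum ≈ 2.2649 → 2.265 bits.

2.265 bits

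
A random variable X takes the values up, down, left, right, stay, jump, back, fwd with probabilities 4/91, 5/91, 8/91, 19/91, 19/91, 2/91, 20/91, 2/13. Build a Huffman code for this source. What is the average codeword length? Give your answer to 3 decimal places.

Repeatedly combine the two least-probable nodes; the expected code length is the sum of the merged weights.
merge 2/91 + 4/91 → 6/91
merge 5/91 + 6/91 → 11/91
merge 8/91 + 11/91 → 19/91
merge 2/13 + 19/91 → 33/91
merge 19/91 + 19/91 → 38/91
merge 20/91 + 33/91 → 53/91
merge 38/91 + 53/91 → 1
L = 6/91 + 11/91 + 19/91 + 33/91 + 38/91 + 53/91 + 1 = 251/91 ≈ 2.758 bits/symbol.

2.758 bits/symbol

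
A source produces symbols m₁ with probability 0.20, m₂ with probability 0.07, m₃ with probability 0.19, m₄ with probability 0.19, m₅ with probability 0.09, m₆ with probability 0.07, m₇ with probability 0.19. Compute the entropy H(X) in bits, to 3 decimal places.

H = −Σ pᵢ log₂ pᵢ.
−0.20·log₂(0.20) = 0.4644
−0.07·log₂(0.07) = 0.2686
−0.19·log₂(0.19) = 0.4552
−0.19·log₂(0.19) = 0.4552
−0.09·log₂(0.09) = 0.3127
−0.07·log₂(0.07) = 0.2686
−0.19·log₂(0.19) = 0.4552
Sum ≈ 2.6798 → 2.680 bits.

2.680 bits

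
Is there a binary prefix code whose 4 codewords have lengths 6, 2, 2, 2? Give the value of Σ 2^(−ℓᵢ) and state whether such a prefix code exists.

0.765625; yes

With common denominator 2^6 = 64: Σ 2^(−ℓᵢ) = 1/64 + 16/64 + 16/64 + 16/64 = 49/64 = 0.765625.
Kraft's inequality requires Σ ≤ 1; here Σ = 0.765625 ≤ 1, so such a prefix code exists.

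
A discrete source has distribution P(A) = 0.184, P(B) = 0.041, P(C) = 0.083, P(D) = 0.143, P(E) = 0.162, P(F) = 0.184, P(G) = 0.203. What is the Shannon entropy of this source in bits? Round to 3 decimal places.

2.679 bits

H = −Σ pᵢ log₂ pᵢ.
−0.184·log₂(0.184) = 0.4494
−0.041·log₂(0.041) = 0.1889
−0.083·log₂(0.083) = 0.2980
−0.143·log₂(0.143) = 0.4012
−0.162·log₂(0.162) = 0.4254
−0.184·log₂(0.184) = 0.4494
−0.203·log₂(0.203) = 0.4670
Sum ≈ 2.6793 → 2.679 bits.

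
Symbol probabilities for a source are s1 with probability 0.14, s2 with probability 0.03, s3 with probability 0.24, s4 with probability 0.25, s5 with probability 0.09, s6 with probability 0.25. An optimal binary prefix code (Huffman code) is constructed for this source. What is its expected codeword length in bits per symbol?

2.38 bits/symbol

Repeatedly combine the two least-probable nodes; the expected code length is the sum of the merged weights.
merge 3/100 + 9/100 → 3/25
merge 3/25 + 7/50 → 13/50
merge 6/25 + 1/4 → 49/100
merge 1/4 + 13/50 → 51/100
merge 49/100 + 51/100 → 1
L = 3/25 + 13/50 + 49/100 + 51/100 + 1 = 119/50 = 2.38 bits/symbol.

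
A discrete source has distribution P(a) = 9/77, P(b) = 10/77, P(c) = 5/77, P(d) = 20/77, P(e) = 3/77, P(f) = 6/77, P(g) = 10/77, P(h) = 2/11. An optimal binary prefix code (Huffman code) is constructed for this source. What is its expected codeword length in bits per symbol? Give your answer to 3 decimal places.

2.844 bits/symbol

Repeatedly combine the two least-probable nodes; the expected code length is the sum of the merged weights.
merge 3/77 + 5/77 → 8/77
merge 6/77 + 8/77 → 2/11
merge 9/77 + 10/77 → 19/77
merge 10/77 + 2/11 → 24/77
merge 2/11 + 19/77 → 3/7
merge 20/77 + 24/77 → 4/7
merge 3/7 + 4/7 → 1
L = 8/77 + 2/11 + 19/77 + 24/77 + 3/7 + 4/7 + 1 = 219/77 ≈ 2.844 bits/symbol.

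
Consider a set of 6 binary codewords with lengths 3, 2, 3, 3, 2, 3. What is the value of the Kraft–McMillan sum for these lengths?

1

With common denominator 2^3 = 8: Σ 2^(−ℓᵢ) = 1/8 + 2/8 + 1/8 + 1/8 + 2/8 + 1/8 = 8/8 = 1.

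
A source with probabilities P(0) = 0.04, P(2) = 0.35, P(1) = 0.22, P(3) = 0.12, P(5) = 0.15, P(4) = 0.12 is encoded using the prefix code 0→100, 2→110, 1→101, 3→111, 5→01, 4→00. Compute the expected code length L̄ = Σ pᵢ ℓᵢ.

L̄ = Σ pᵢ·ℓᵢ = 0.04·3 + 0.35·3 + 0.22·3 + 0.12·3 + 0.15·2 + 0.12·2 = 2.73 bits/symbol.

2.73 bits/symbol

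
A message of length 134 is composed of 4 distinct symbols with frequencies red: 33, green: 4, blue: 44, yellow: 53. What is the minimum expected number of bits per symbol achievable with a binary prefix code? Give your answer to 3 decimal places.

1.881 bits/symbol

Probabilities are the counts divided by 134.
Repeatedly combine the two least-probable nodes; the expected code length is the sum of the merged weights.
merge 2/67 + 33/134 → 37/134
merge 37/134 + 22/67 → 81/134
merge 53/134 + 81/134 → 1
L = 37/134 + 81/134 + 1 = 126/67 ≈ 1.881 bits/symbol.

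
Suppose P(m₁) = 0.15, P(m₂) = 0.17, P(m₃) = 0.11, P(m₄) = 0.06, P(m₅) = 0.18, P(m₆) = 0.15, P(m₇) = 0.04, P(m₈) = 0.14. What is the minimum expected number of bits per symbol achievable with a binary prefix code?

2.92 bits/symbol

Repeatedly combine the two least-probable nodes; the expected code length is the sum of the merged weights.
merge 1/25 + 3/50 → 1/10
merge 1/10 + 11/100 → 21/100
merge 7/50 + 3/20 → 29/100
merge 3/20 + 17/100 → 8/25
merge 9/50 + 21/100 → 39/100
merge 29/100 + 8/25 → 61/100
merge 39/100 + 61/100 → 1
L = 1/10 + 21/100 + 29/100 + 8/25 + 39/100 + 61/100 + 1 = 73/25 = 2.92 bits/symbol.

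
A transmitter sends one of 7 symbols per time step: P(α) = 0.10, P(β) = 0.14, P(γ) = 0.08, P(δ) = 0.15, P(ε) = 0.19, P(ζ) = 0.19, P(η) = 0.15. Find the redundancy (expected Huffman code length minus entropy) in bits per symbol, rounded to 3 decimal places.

0.048 bits

Entropy H = −Σ p log₂ p ≈ 2.7524 bits.
Huffman merges: 2/25+1/10→9/50; 7/50+3/20→29/100; 3/20+9/50→33/100; 19/100+19/100→19/50; 29/100+33/100→31/50; 19/50+31/50→1. L = 14/5 ≈ 2.8000.
L − H = 2.8000 − 2.7524 = 0.048 bits.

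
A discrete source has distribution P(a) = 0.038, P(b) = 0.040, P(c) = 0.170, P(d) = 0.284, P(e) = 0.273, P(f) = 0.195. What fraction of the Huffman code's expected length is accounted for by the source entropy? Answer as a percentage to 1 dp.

98.3%

Entropy H = −Σ p log₂ p ≈ 2.2866 bits.
Huffman merges: 19/500+1/25→39/500; 39/500+17/100→31/125; 39/200+31/125→443/1000; 273/1000+71/250→557/1000; 443/1000+557/1000→1. L = 1163/500 ≈ 2.3260.
Efficiency = H/L = 2.2866/2.3260 = 98.3%.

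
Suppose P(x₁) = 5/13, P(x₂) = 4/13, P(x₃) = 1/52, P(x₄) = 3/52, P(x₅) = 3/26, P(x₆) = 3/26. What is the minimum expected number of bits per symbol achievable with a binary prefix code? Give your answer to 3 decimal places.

Repeatedly combine the two least-probable nodes; the expected code length is the sum of the merged weights.
merge 1/52 + 3/52 → 1/13
merge 1/13 + 3/26 → 5/26
merge 3/26 + 5/26 → 4/13
merge 4/13 + 4/13 → 8/13
merge 5/13 + 8/13 → 1
L = 1/13 + 5/26 + 4/13 + 8/13 + 1 = 57/26 ≈ 2.192 bits/symbol.

2.192 bits/symbol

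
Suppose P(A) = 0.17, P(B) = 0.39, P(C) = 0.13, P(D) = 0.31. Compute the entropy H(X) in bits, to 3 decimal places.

H = −Σ pᵢ log₂ pᵢ.
−0.17·log₂(0.17) = 0.4346
−0.39·log₂(0.39) = 0.5298
−0.13·log₂(0.13) = 0.3826
−0.31·log₂(0.31) = 0.5238
Sum ≈ 1.8708 → 1.871 bits.

1.871 bits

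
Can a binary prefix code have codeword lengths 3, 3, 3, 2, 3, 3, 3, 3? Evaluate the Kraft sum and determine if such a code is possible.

1.125; no

With common denominator 2^3 = 8: Σ 2^(−ℓᵢ) = 1/8 + 1/8 + 1/8 + 2/8 + 1/8 + 1/8 + 1/8 + 1/8 = 9/8 = 1.125.
Kraft's inequality requires Σ ≤ 1; here Σ = 1.125 > 1, so no such prefix code exists.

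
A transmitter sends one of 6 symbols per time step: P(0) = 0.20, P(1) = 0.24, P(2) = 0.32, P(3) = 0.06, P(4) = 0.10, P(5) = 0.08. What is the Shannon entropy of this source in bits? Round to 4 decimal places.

H = −Σ pᵢ log₂ pᵢ.
−0.20·log₂(0.20) = 0.4644
−0.24·log₂(0.24) = 0.4941
−0.32·log₂(0.32) = 0.5260
−0.06·log₂(0.06) = 0.2435
−0.10·log₂(0.10) = 0.3322
−0.08·log₂(0.08) = 0.2915
Sum ≈ 2.3518 → 2.3518 bits.

2.3518 bits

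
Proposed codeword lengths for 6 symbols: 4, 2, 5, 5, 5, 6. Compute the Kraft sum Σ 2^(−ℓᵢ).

With common denominator 2^6 = 64: Σ 2^(−ℓᵢ) = 4/64 + 16/64 + 2/64 + 2/64 + 2/64 + 1/64 = 27/64 = 0.421875.

0.421875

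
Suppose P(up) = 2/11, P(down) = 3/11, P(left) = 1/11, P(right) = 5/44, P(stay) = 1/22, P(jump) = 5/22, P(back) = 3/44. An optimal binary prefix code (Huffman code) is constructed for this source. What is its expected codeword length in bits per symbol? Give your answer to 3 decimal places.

2.614 bits/symbol

Repeatedly combine the two least-probable nodes; the expected code length is the sum of the merged weights.
merge 1/22 + 3/44 → 5/44
merge 1/11 + 5/44 → 9/44
merge 5/44 + 2/11 → 13/44
merge 9/44 + 5/22 → 19/44
merge 3/11 + 13/44 → 25/44
merge 19/44 + 25/44 → 1
L = 5/44 + 9/44 + 13/44 + 19/44 + 25/44 + 1 = 115/44 ≈ 2.614 bits/symbol.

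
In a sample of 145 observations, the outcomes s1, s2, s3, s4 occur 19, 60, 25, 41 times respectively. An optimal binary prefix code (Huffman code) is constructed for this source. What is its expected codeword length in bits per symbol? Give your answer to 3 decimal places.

1.890 bits/symbol

Probabilities are the counts divided by 145.
Repeatedly combine the two least-probable nodes; the expected code length is the sum of the merged weights.
merge 19/145 + 5/29 → 44/145
merge 41/145 + 44/145 → 17/29
merge 12/29 + 17/29 → 1
L = 44/145 + 17/29 + 1 = 274/145 ≈ 1.890 bits/symbol.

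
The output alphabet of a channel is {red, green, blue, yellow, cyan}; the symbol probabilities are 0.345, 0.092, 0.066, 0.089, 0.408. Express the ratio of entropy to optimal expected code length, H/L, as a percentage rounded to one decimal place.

Entropy H = −Σ p log₂ p ≈ 1.9435 bits.
Huffman merges: 33/500+89/1000→31/200; 23/250+31/200→247/1000; 247/1000+69/200→74/125; 51/125+74/125→1. L = 997/500 ≈ 1.9940.
Efficiency = H/L = 1.9435/1.9940 = 97.5%.

97.5%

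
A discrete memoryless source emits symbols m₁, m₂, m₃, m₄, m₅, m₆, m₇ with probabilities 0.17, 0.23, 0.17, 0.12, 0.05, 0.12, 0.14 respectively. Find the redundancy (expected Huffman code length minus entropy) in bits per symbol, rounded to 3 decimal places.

0.066 bits

Entropy H = −Σ p log₂ p ≈ 2.7042 bits.
Huffman merges: 1/20+3/25→17/100; 3/25+7/50→13/50; 17/100+17/100→17/50; 17/100+23/100→2/5; 13/50+17/50→3/5; 2/5+3/5→1. L = 277/100 ≈ 2.7700.
L − H = 2.7700 − 2.7042 = 0.066 bits.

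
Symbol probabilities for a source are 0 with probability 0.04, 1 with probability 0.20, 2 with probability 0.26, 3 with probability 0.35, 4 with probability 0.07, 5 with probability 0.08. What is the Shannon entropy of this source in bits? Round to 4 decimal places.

H = −Σ pᵢ log₂ pᵢ.
−0.04·log₂(0.04) = 0.1858
−0.20·log₂(0.20) = 0.4644
−0.26·log₂(0.26) = 0.5053
−0.35·log₂(0.35) = 0.5301
−0.07·log₂(0.07) = 0.2686
−0.08·log₂(0.08) = 0.2915
Sum ≈ 2.2456 → 2.2456 bits.

2.2456 bits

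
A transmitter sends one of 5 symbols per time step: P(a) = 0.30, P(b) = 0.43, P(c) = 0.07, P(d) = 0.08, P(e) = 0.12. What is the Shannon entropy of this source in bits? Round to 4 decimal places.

H = −Σ pᵢ log₂ pᵢ.
−0.30·log₂(0.30) = 0.5211
−0.43·log₂(0.43) = 0.5236
−0.07·log₂(0.07) = 0.2686
−0.08·log₂(0.08) = 0.2915
−0.12·log₂(0.12) = 0.3671
Sum ≈ 1.9718 → 1.9718 bits.

1.9718 bits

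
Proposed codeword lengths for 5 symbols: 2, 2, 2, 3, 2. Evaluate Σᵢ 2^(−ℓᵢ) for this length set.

1.125

With common denominator 2^3 = 8: Σ 2^(−ℓᵢ) = 2/8 + 2/8 + 2/8 + 1/8 + 2/8 = 9/8 = 1.125.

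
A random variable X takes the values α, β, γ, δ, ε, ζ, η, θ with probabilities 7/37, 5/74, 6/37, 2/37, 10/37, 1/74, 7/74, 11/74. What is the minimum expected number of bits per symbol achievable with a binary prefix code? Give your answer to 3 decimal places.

Repeatedly combine the two least-probable nodes; the expected code length is the sum of the merged weights.
merge 1/74 + 2/37 → 5/74
merge 5/74 + 5/74 → 5/37
merge 7/74 + 5/37 → 17/74
merge 11/74 + 6/37 → 23/74
merge 7/37 + 17/74 → 31/74
merge 10/37 + 23/74 → 43/74
merge 31/74 + 43/74 → 1
L = 5/74 + 5/37 + 17/74 + 23/74 + 31/74 + 43/74 + 1 = 203/74 ≈ 2.743 bits/symbol.

2.743 bits/symbol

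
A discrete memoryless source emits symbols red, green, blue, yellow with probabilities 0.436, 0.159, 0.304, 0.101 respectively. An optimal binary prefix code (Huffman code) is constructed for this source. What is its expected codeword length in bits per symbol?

Repeatedly combine the two least-probable nodes; the expected code length is the sum of the merged weights.
merge 101/1000 + 159/1000 → 13/50
merge 13/50 + 38/125 → 141/250
merge 109/250 + 141/250 → 1
L = 13/50 + 141/250 + 1 = 228/125 = 1.824 bits/symbol.

1.824 bits/symbol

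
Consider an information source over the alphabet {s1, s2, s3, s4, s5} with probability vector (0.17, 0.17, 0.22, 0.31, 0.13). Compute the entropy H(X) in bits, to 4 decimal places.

H = −Σ pᵢ log₂ pᵢ.
−0.17·log₂(0.17) = 0.4346
−0.17·log₂(0.17) = 0.4346
−0.22·log₂(0.22) = 0.4806
−0.31·log₂(0.31) = 0.5238
−0.13·log₂(0.13) = 0.3826
Sum ≈ 2.2562 → 2.2562 bits.

2.2562 bits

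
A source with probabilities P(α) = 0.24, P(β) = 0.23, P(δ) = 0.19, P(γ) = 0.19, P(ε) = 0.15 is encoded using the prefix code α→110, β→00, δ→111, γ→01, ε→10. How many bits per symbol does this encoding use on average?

L̄ = Σ pᵢ·ℓᵢ = 0.24·3 + 0.23·2 + 0.19·3 + 0.19·2 + 0.15·2 = 2.43 bits/symbol.

2.43 bits/symbol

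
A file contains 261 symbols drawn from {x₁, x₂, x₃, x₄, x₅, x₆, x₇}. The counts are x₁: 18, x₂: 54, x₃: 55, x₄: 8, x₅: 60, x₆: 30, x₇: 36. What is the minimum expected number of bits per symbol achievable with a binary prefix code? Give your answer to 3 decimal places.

2.659 bits/symbol

Probabilities are the counts divided by 261.
Repeatedly combine the two least-probable nodes; the expected code length is the sum of the merged weights.
merge 8/261 + 2/29 → 26/261
merge 26/261 + 10/87 → 56/261
merge 4/29 + 6/29 → 10/29
merge 55/261 + 56/261 → 37/87
merge 20/87 + 10/29 → 50/87
merge 37/87 + 50/87 → 1
L = 26/261 + 56/261 + 10/29 + 37/87 + 50/87 + 1 = 694/261 ≈ 2.659 bits/symbol.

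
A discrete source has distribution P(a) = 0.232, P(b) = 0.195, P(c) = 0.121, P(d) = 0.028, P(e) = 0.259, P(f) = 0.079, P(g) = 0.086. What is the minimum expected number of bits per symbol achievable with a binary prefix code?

2.614 bits/symbol

Repeatedly combine the two least-probable nodes; the expected code length is the sum of the merged weights.
merge 7/250 + 79/1000 → 107/1000
merge 43/500 + 107/1000 → 193/1000
merge 121/1000 + 193/1000 → 157/500
merge 39/200 + 29/125 → 427/1000
merge 259/1000 + 157/500 → 573/1000
merge 427/1000 + 573/1000 → 1
L = 107/1000 + 193/1000 + 157/500 + 427/1000 + 573/1000 + 1 = 1307/500 = 2.614 bits/symbol.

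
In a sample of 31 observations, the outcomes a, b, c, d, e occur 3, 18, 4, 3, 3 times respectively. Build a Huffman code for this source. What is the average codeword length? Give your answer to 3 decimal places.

Probabilities are the counts divided by 31.
Repeatedly combine the two least-probable nodes; the expected code length is the sum of the merged weights.
merge 3/31 + 3/31 → 6/31
merge 3/31 + 4/31 → 7/31
merge 6/31 + 7/31 → 13/31
merge 13/31 + 18/31 → 1
L = 6/31 + 7/31 + 13/31 + 1 = 57/31 ≈ 1.839 bits/symbol.

1.839 bits/symbol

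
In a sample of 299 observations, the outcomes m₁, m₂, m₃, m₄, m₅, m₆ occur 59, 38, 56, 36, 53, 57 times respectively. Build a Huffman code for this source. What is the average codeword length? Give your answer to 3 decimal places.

Probabilities are the counts divided by 299.
Repeatedly combine the two least-probable nodes; the expected code length is the sum of the merged weights.
merge 36/299 + 38/299 → 74/299
merge 53/299 + 56/299 → 109/299
merge 57/299 + 59/299 → 116/299
merge 74/299 + 109/299 → 183/299
merge 116/299 + 183/299 → 1
L = 74/299 + 109/299 + 116/299 + 183/299 + 1 = 781/299 ≈ 2.612 bits/symbol.

2.612 bits/symbol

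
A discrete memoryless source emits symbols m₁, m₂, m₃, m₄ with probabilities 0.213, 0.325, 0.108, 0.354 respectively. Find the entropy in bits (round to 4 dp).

H = −Σ pᵢ log₂ pᵢ.
−0.213·log₂(0.213) = 0.4752
−0.325·log₂(0.325) = 0.5270
−0.108·log₂(0.108) = 0.3468
−0.354·log₂(0.354) = 0.5304
Sum ≈ 1.8793 → 1.8793 bits.

1.8793 bits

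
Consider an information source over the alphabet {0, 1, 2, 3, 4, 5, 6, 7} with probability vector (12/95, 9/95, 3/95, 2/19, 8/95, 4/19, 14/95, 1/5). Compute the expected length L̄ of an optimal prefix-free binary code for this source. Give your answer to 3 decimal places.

Repeatedly combine the two least-probable nodes; the expected code length is the sum of the merged weights.
merge 3/95 + 8/95 → 11/95
merge 9/95 + 2/19 → 1/5
merge 11/95 + 12/95 → 23/95
merge 14/95 + 1/5 → 33/95
merge 1/5 + 4/19 → 39/95
merge 23/95 + 33/95 → 56/95
merge 39/95 + 56/95 → 1
L = 11/95 + 1/5 + 23/95 + 33/95 + 39/95 + 56/95 + 1 = 276/95 ≈ 2.905 bits/symbol.

2.905 bits/symbol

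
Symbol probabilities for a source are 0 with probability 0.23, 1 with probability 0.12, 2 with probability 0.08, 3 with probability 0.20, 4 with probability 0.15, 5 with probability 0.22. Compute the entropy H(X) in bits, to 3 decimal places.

2.502 bits

H = −Σ pᵢ log₂ pᵢ.
−0.23·log₂(0.23) = 0.4877
−0.12·log₂(0.12) = 0.3671
−0.08·log₂(0.08) = 0.2915
−0.20·log₂(0.20) = 0.4644
−0.15·log₂(0.15) = 0.4105
−0.22·log₂(0.22) = 0.4806
Sum ≈ 2.5017 → 2.502 bits.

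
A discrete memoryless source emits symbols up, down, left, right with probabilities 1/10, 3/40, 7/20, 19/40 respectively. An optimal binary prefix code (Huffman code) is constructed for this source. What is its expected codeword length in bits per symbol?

Repeatedly combine the two least-probable nodes; the expected code length is the sum of the merged weights.
merge 3/40 + 1/10 → 7/40
merge 7/40 + 7/20 → 21/40
merge 19/40 + 21/40 → 1
L = 7/40 + 21/40 + 1 = 17/10 = 1.7 bits/symbol.

1.7 bits/symbol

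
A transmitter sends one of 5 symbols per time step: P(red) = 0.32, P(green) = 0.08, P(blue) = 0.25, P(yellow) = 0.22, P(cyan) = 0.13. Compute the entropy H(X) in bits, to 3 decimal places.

2.181 bits

H = −Σ pᵢ log₂ pᵢ.
−0.32·log₂(0.32) = 0.5260
−0.08·log₂(0.08) = 0.2915
−0.25·log₂(0.25) = 0.5000
−0.22·log₂(0.22) = 0.4806
−0.13·log₂(0.13) = 0.3826
Sum ≈ 2.1808 → 2.181 bits.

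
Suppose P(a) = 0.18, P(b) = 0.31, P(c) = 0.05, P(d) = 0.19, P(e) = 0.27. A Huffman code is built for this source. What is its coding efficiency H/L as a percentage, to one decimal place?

Entropy H = −Σ p log₂ p ≈ 2.1504 bits.
Huffman merges: 1/20+9/50→23/100; 19/100+23/100→21/50; 27/100+31/100→29/50; 21/50+29/50→1. L = 223/100 ≈ 2.2300.
Efficiency = H/L = 2.1504/2.2300 = 96.4%.

96.4%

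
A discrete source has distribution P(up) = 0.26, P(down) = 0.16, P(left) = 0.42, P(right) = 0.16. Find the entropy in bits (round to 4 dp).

1.8770 bits

H = −Σ pᵢ log₂ pᵢ.
−0.26·log₂(0.26) = 0.5053
−0.16·log₂(0.16) = 0.4230
−0.42·log₂(0.42) = 0.5256
−0.16·log₂(0.16) = 0.4230
Sum ≈ 1.8770 → 1.8770 bits.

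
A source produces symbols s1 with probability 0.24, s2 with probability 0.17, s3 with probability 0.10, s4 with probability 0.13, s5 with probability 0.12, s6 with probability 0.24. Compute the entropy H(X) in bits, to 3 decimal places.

2.505 bits

H = −Σ pᵢ log₂ pᵢ.
−0.24·log₂(0.24) = 0.4941
−0.17·log₂(0.17) = 0.4346
−0.10·log₂(0.10) = 0.3322
−0.13·log₂(0.13) = 0.3826
−0.12·log₂(0.12) = 0.3671
−0.24·log₂(0.24) = 0.4941
Sum ≈ 2.5048 → 2.505 bits.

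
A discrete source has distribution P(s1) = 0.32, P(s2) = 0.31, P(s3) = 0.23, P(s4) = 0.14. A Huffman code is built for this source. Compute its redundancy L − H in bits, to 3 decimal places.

0.065 bits

Entropy H = −Σ p log₂ p ≈ 1.9346 bits.
Huffman merges: 7/50+23/100→37/100; 31/100+8/25→63/100; 37/100+63/100→1. L = 2 ≈ 2.0000.
L − H = 2.0000 − 1.9346 = 0.065 bits.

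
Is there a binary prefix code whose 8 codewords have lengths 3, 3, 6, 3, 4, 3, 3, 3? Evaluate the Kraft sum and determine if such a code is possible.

With common denominator 2^6 = 64: Σ 2^(−ℓᵢ) = 8/64 + 8/64 + 1/64 + 8/64 + 4/64 + 8/64 + 8/64 + 8/64 = 53/64 = 0.828125.
Kraft's inequality requires Σ ≤ 1; here Σ = 0.828125 ≤ 1, so such a prefix code exists.

0.828125; yes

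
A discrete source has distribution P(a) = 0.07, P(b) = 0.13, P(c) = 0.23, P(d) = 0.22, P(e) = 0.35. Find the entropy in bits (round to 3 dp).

H = −Σ pᵢ log₂ pᵢ.
−0.07·log₂(0.07) = 0.2686
−0.13·log₂(0.13) = 0.3826
−0.23·log₂(0.23) = 0.4877
−0.22·log₂(0.22) = 0.4806
−0.35·log₂(0.35) = 0.5301
Sum ≈ 2.1495 → 2.150 bits.

2.150 bits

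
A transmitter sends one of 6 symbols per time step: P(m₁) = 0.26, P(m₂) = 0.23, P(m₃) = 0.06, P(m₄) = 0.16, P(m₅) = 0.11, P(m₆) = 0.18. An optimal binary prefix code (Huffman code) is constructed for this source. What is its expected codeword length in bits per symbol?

Repeatedly combine the two least-probable nodes; the expected code length is the sum of the merged weights.
merge 3/50 + 11/100 → 17/100
merge 4/25 + 17/100 → 33/100
merge 9/50 + 23/100 → 41/100
merge 13/50 + 33/100 → 59/100
merge 41/100 + 59/100 → 1
L = 17/100 + 33/100 + 41/100 + 59/100 + 1 = 5/2 = 2.5 bits/symbol.

2.5 bits/symbol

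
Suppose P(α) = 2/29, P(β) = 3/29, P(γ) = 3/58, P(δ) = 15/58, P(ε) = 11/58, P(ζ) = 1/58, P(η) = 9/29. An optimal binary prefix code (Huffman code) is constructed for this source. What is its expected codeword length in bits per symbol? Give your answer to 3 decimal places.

2.448 bits/symbol

Repeatedly combine the two least-probable nodes; the expected code length is the sum of the merged weights.
merge 1/58 + 3/58 → 2/29
merge 2/29 + 2/29 → 4/29
merge 3/29 + 4/29 → 7/29
merge 11/58 + 7/29 → 25/58
merge 15/58 + 9/29 → 33/58
merge 25/58 + 33/58 → 1
L = 2/29 + 4/29 + 7/29 + 25/58 + 33/58 + 1 = 71/29 ≈ 2.448 bits/symbol.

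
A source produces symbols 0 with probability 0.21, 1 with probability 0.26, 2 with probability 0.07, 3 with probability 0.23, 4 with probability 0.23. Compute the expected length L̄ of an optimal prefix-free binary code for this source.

Repeatedly combine the two least-probable nodes; the expected code length is the sum of the merged weights.
merge 7/100 + 21/100 → 7/25
merge 23/100 + 23/100 → 23/50
merge 13/50 + 7/25 → 27/50
merge 23/50 + 27/50 → 1
L = 7/25 + 23/50 + 27/50 + 1 = 57/25 = 2.28 bits/symbol.

2.28 bits/symbol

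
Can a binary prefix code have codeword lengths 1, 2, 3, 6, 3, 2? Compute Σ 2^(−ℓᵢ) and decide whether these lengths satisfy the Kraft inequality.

With common denominator 2^6 = 64: Σ 2^(−ℓᵢ) = 32/64 + 16/64 + 8/64 + 1/64 + 8/64 + 16/64 = 81/64 = 1.265625.
Kraft's inequality requires Σ ≤ 1; here Σ = 1.265625 > 1, so no such prefix code exists.

1.265625; no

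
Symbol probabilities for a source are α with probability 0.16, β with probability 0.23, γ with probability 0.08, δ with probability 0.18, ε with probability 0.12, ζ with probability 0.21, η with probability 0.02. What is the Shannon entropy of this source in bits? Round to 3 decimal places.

H = −Σ pᵢ log₂ pᵢ.
−0.16·log₂(0.16) = 0.4230
−0.23·log₂(0.23) = 0.4877
−0.08·log₂(0.08) = 0.2915
−0.18·log₂(0.18) = 0.4453
−0.12·log₂(0.12) = 0.3671
−0.21·log₂(0.21) = 0.4728
−0.02·log₂(0.02) = 0.1129
Sum ≈ 2.6003 → 2.600 bits.

2.600 bits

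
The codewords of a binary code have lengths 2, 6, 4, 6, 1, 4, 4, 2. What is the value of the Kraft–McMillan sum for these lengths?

With common denominator 2^6 = 64: Σ 2^(−ℓᵢ) = 16/64 + 1/64 + 4/64 + 1/64 + 32/64 + 4/64 + 4/64 + 16/64 = 78/64 = 1.21875.

1.21875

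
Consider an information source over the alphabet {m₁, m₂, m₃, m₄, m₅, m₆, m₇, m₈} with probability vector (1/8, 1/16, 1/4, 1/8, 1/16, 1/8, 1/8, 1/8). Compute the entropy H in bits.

2.875 bits

Each probability is a power of 1/2, so log₂(1/p) is an integer.
H = Σ p·log₂(1/p) = 1/8·3 + 1/16·4 + 1/4·2 + 1/8·3 + 1/16·4 + 1/8·3 + 1/8·3 + 1/8·3 = 2.875 bits.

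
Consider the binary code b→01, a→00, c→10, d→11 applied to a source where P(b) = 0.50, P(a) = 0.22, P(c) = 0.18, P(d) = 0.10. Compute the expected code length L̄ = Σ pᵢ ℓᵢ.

2 bits/symbol

L̄ = Σ pᵢ·ℓᵢ = 0.50·2 + 0.22·2 + 0.18·2 + 0.10·2 = 2 bits/symbol.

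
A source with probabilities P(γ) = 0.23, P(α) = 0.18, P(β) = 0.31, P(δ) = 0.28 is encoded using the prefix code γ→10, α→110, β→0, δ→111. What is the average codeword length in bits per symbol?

2.15 bits/symbol

L̄ = Σ pᵢ·ℓᵢ = 0.23·2 + 0.18·3 + 0.31·1 + 0.28·3 = 2.15 bits/symbol.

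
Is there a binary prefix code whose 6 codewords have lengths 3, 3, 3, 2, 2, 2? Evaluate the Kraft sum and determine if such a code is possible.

With common denominator 2^3 = 8: Σ 2^(−ℓᵢ) = 1/8 + 1/8 + 1/8 + 2/8 + 2/8 + 2/8 = 9/8 = 1.125.
Kraft's inequality requires Σ ≤ 1; here Σ = 1.125 > 1, so no such prefix code exists.

1.125; no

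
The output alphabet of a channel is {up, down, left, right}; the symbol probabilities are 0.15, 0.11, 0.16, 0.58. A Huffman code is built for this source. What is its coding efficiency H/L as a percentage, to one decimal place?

97.6%

Entropy H = −Σ p log₂ p ≈ 1.6397 bits.
Huffman merges: 11/100+3/20→13/50; 4/25+13/50→21/50; 21/50+29/50→1. L = 42/25 ≈ 1.6800.
Efficiency = H/L = 1.6397/1.6800 = 97.6%.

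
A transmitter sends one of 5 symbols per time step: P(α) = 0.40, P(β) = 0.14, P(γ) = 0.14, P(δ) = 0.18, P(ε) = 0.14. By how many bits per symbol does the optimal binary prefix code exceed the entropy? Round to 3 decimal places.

Entropy H = −Σ p log₂ p ≈ 2.1654 bits.
Huffman merges: 7/50+7/50→7/25; 7/50+9/50→8/25; 7/25+8/25→3/5; 2/5+3/5→1. L = 11/5 ≈ 2.2000.
L − H = 2.2000 − 2.1654 = 0.035 bits.

0.035 bits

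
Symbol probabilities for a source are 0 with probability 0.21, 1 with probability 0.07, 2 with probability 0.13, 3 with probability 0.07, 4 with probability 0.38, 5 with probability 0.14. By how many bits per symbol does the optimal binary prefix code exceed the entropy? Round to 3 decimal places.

Entropy H = −Σ p log₂ p ≈ 2.3201 bits.
Huffman merges: 7/100+7/100→7/50; 13/100+7/50→27/100; 7/50+21/100→7/20; 27/100+7/20→31/50; 19/50+31/50→1. L = 119/50 ≈ 2.3800.
L − H = 2.3800 − 2.3201 = 0.060 bits.

0.060 bits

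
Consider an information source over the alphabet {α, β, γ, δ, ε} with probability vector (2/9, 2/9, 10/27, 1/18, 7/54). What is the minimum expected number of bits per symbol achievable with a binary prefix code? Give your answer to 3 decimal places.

2.185 bits/symbol

Repeatedly combine the two least-probable nodes; the expected code length is the sum of the merged weights.
merge 1/18 + 7/54 → 5/27
merge 5/27 + 2/9 → 11/27
merge 2/9 + 10/27 → 16/27
merge 11/27 + 16/27 → 1
L = 5/27 + 11/27 + 16/27 + 1 = 59/27 ≈ 2.185 bits/symbol.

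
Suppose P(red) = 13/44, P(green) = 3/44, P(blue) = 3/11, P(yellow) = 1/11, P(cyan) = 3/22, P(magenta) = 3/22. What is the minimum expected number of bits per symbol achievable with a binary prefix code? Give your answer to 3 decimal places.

Repeatedly combine the two least-probable nodes; the expected code length is the sum of the merged weights.
merge 3/44 + 1/11 → 7/44
merge 3/22 + 3/22 → 3/11
merge 7/44 + 3/11 → 19/44
merge 3/11 + 13/44 → 25/44
merge 19/44 + 25/44 → 1
L = 7/44 + 3/11 + 19/44 + 25/44 + 1 = 107/44 ≈ 2.432 bits/symbol.

2.432 bits/symbol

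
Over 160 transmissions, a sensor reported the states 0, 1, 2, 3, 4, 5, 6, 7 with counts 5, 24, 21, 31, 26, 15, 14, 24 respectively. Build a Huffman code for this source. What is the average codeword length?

Probabilities are the counts divided by 160.
Repeatedly combine the two least-probable nodes; the expected code length is the sum of the merged weights.
merge 1/32 + 7/80 → 19/160
merge 3/32 + 19/160 → 17/80
merge 21/160 + 3/20 → 9/32
merge 3/20 + 13/80 → 5/16
merge 31/160 + 17/80 → 13/32
merge 9/32 + 5/16 → 19/32
merge 13/32 + 19/32 → 1
L = 19/160 + 17/80 + 9/32 + 5/16 + 13/32 + 19/32 + 1 = 117/40 = 2.925 bits/symbol.

2.925 bits/symbol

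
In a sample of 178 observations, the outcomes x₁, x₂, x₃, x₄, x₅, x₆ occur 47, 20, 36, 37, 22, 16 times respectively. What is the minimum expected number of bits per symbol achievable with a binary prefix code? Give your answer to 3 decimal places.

2.528 bits/symbol

Probabilities are the counts divided by 178.
Repeatedly combine the two least-probable nodes; the expected code length is the sum of the merged weights.
merge 8/89 + 10/89 → 18/89
merge 11/89 + 18/89 → 29/89
merge 18/89 + 37/178 → 73/178
merge 47/178 + 29/89 → 105/178
merge 73/178 + 105/178 → 1
L = 18/89 + 29/89 + 73/178 + 105/178 + 1 = 225/89 ≈ 2.528 bits/symbol.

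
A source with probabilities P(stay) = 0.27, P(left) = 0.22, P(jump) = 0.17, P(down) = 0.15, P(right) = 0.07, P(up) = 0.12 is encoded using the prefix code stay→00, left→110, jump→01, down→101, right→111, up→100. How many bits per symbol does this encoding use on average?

L̄ = Σ pᵢ·ℓᵢ = 0.27·2 + 0.22·3 + 0.17·2 + 0.15·3 + 0.07·3 + 0.12·3 = 2.56 bits/symbol.

2.56 bits/symbol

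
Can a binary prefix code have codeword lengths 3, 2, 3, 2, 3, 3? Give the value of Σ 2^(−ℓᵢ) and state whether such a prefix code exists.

1; yes

With common denominator 2^3 = 8: Σ 2^(−ℓᵢ) = 1/8 + 2/8 + 1/8 + 2/8 + 1/8 + 1/8 = 8/8 = 1.
Kraft's inequality requires Σ ≤ 1; here Σ = 1 ≤ 1, so such a prefix code exists.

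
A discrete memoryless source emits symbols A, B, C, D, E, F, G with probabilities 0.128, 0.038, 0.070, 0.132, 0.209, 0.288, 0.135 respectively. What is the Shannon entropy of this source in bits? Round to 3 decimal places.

2.592 bits

H = −Σ pᵢ log₂ pᵢ.
−0.128·log₂(0.128) = 0.3796
−0.038·log₂(0.038) = 0.1793
−0.070·log₂(0.070) = 0.2686
−0.132·log₂(0.132) = 0.3856
−0.209·log₂(0.209) = 0.4720
−0.288·log₂(0.288) = 0.5172
−0.135·log₂(0.135) = 0.3900
Sum ≈ 2.5923 → 2.592 bits.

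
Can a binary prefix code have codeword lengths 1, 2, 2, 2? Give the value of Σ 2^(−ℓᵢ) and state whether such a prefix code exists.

With common denominator 2^2 = 4: Σ 2^(−ℓᵢ) = 2/4 + 1/4 + 1/4 + 1/4 = 5/4 = 1.25.
Kraft's inequality requires Σ ≤ 1; here Σ = 1.25 > 1, so no such prefix code exists.

1.25; no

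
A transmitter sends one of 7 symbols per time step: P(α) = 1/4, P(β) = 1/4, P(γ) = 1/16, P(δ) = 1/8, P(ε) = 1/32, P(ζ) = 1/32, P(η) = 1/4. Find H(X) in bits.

Each probability is a power of 1/2, so log₂(1/p) is an integer.
H = Σ p·log₂(1/p) = 1/4·2 + 1/4·2 + 1/16·4 + 1/8·3 + 1/32·5 + 1/32·5 + 1/4·2 = 2.4375 bits.

2.4375 bits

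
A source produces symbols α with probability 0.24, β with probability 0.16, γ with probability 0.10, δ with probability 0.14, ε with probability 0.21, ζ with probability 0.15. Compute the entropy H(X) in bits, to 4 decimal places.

H = −Σ pᵢ log₂ pᵢ.
−0.24·log₂(0.24) = 0.4941
−0.16·log₂(0.16) = 0.4230
−0.10·log₂(0.10) = 0.3322
−0.14·log₂(0.14) = 0.3971
−0.21·log₂(0.21) = 0.4728
−0.15·log₂(0.15) = 0.4105
Sum ≈ 2.5298 → 2.5298 bits.

2.5298 bits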